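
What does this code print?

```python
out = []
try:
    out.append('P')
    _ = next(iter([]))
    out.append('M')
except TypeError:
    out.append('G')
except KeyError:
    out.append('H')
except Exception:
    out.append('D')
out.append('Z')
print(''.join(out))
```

Execution trace: 'P' (try body) → 'D' (except Exception) → 'Z' (after the try/except). Output: PDZ

Answer: PDZ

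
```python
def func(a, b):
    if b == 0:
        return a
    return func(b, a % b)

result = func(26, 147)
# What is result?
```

func(26, 147) -> func(147, 26) -> func(26, 17) -> func(17, 9) -> func(9, 8) -> func(8, 1) -> func(1, 0) -> 1

Answer: 1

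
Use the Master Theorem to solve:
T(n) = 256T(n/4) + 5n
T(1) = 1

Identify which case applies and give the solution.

a=256, b=4, f(n)=5n. log_4(256) = 4. Since c=1 < 4, Case 1 applies: T(n) = Θ(n^log_b(a)) = O(n^4).

Answer: O(n^4) - Case 1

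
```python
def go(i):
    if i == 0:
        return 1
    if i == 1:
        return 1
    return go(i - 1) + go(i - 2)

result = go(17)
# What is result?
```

Build up from base cases: go(0)=1, go(1)=1, go(2)=2, go(3)=3, go(4)=5, go(5)=8, go(6)=13, ..., go(17)=2584

Answer: 2584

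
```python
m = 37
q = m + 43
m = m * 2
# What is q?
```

Trace:
`m = 37` → m = 37
`q = m + 43` → q = 80
`m = m * 2` → m = 74
So q = 80

Answer: 80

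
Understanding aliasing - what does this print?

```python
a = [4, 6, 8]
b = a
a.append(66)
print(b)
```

Key concept: basic list aliasing.
Step by step:
`a = [4, 6, 8]` → a = [4, 6, 8]
`b = a` → b = [4, 6, 8] (same object as a)
`a.append(66)` → a = [4, 6, 8, 66] (same object as b); b = [4, 6, 8, 66] (same object as a)
`print(b)` → prints [4, 6, 8, 66]

Answer: [4, 6, 8, 66]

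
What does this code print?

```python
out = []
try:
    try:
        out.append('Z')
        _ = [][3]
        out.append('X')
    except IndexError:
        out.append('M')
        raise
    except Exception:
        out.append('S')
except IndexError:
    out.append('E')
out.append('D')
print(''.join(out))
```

Execution trace: 'Z' (inner try body) → 'M' (inner except IndexError) → 'E' (outer except IndexError) → 'D' (after the try/except). Output: ZMED

Answer: ZMED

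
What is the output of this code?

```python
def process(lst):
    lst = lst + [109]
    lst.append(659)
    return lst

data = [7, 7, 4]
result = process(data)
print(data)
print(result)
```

Key concept: rebinding parameter vs mutation.
Step by step:
`data = [7, 7, 4]` → data = [7, 7, 4]
`result = process(data)` → result = [7, 7, 4, 109, 659]
`print(data)` → prints [7, 7, 4]
`print(result)` → prints [7, 7, 4, 109, 659]

Answer:
[7, 7, 4]
[7, 7, 4, 109, 659]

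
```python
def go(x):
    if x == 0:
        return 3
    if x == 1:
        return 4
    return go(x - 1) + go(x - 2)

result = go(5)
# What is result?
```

Build up from base cases: go(0)=3, go(1)=4, go(2)=7, go(3)=11, go(4)=18, go(5)=29

Answer: 29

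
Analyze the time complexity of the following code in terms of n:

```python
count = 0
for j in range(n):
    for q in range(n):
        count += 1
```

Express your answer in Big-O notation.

Each loop level contributes: n × n. Multiplying the contributions gives O(n^2).

Answer: O(n^2)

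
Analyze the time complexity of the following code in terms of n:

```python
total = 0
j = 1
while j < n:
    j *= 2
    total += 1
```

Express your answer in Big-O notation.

Each loop level contributes: log n. Multiplying the contributions gives O(log n).

Answer: O(log n)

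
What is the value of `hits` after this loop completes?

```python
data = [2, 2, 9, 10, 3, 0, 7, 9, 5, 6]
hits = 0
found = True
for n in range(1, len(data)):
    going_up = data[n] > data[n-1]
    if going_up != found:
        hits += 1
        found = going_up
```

Count direction changes in [2, 2, 9, 10, 3, 0, 7, 9, 5, 6]
`hits` takes the values: 0 → 1 → 2 → 3 → 4 → 5 → 6

Answer: 6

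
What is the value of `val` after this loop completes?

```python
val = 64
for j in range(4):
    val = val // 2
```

Halve 4 times: 64 // 2^4 = 4
`val` takes the values: 64 → 32 → 16 → 8 → 4

Answer: 4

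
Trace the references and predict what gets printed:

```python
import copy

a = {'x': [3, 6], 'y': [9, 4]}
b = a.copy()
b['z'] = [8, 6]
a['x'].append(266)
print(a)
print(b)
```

Key concept: shallow copy of dict with mutable values.
Step by step:
`a = {'x': [3, 6], 'y': [9, 4]}` → a = {'x': [3, 6], 'y': [9, 4]}
`b = a.copy()` → b = {'x': [3, 6], 'y': [9, 4]}
`b['z'] = [8, 6]` → b = {'x': [3, 6], 'y': [9, 4], 'z': [8, 6]}
`a['x'].append(266)` → a = {'x': [3, 6, 266], 'y': [9, 4]}; b = {'x': [3, 6, 266], 'y': [9, 4], 'z': [8, 6]}
`print(a)` → prints {'x': [3, 6, 266], 'y': [9, 4]}
`print(b)` → prints {'x': [3, 6, 266], 'y': [9, 4], 'z': [8, 6]}

Answer:
{'x': [3, 6, 266], 'y': [9, 4]}
{'x': [3, 6, 266], 'y': [9, 4], 'z': [8, 6]}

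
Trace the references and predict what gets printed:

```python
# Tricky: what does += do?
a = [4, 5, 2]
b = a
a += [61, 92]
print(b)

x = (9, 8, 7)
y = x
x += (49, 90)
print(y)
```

Key concept: += behavior differs for mutable vs immutable.
Step by step:
`a = [4, 5, 2]` → a = [4, 5, 2]
`b = a` → b = [4, 5, 2] (same object as a)
`a += [61, 92]` → a = [4, 5, 2, 61, 92] (same object as b); b = [4, 5, 2, 61, 92] (same object as a)
`print(b)` → prints [4, 5, 2, 61, 92]
`x = (9, 8, 7)` → x = (9, 8, 7)
`y = x` → y = (9, 8, 7)
`x += (49, 90)` → x = (9, 8, 7, 49, 90)
`print(y)` → prints (9, 8, 7)

Answer:
[4, 5, 2, 61, 92]
(9, 8, 7)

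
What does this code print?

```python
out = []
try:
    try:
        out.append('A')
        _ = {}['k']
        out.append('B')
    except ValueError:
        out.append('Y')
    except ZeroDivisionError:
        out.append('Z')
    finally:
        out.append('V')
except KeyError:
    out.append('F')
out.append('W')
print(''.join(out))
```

Execution trace: 'A' (try body) → 'V' (finally) → 'F' (outer except KeyError) → 'W' (after the try/except). Output: AVFW

Answer: AVFW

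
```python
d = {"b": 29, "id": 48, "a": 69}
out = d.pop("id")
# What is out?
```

Trace:
`d = {"b": 29, "id": 48, "a": 69}` → d = {'b': 29, 'id': 48, 'a': 69}
`out = d.pop("id")` → d = {'b': 29, 'a': 69}; out = 48
So out = 48

Answer: 48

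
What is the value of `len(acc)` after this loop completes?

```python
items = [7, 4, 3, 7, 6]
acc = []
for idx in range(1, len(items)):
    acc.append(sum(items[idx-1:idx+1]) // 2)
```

Number of 2-element averages
`acc` takes the values: [] → [5] → [5, 3] → [5, 3, 5] → [5, 3, 5, 6]
So `len(acc)` = 4

Answer: 4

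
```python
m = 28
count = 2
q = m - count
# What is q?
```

Trace:
`m = 28` → m = 28
`count = 2` → count = 2
`q = m - count` → q = 26
So q = 26

Answer: 26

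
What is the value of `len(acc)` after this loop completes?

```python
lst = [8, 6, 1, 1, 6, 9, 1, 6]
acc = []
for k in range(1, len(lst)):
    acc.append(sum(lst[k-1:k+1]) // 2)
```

Number of 2-element averages
`acc` takes the values: [] → [7] → [7, 3] → [7, 3, 1] → [7, 3, 1, 3] → [7, 3, 1, 3, 7] → [7, 3, 1, 3, 7, 5] → [7, 3, 1, 3, 7, 5, 3]
So `len(acc)` = 7

Answer: 7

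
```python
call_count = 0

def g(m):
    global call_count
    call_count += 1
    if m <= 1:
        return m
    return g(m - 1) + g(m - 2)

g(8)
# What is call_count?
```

Calls(m) = 1 + Calls(m-1) + Calls(m-2); Calls(0)=Calls(1)=1. For m=8 this gives 67.

Answer: 67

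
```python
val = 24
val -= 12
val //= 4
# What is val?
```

Trace:
`val = 24` → val = 24
`val -= 12` → val = 12
`val //= 4` → val = 3
So val = 3

Answer: 3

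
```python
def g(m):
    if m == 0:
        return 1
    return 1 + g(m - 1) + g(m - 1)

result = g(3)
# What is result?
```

g(m) = 1 + 2·g(m-1), g(0)=1. Closed form: (1+1)·2^3 - 1 = 15.

Answer: 15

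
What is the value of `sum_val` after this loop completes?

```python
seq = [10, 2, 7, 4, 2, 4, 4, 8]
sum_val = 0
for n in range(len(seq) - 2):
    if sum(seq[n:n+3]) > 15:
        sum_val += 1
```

Count windows with sum > 15
`sum_val` takes the values: 0 → 1 → 2

Answer: 2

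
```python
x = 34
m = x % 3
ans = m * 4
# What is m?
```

Trace:
`x = 34` → x = 34
`m = x % 3` → m = 1
`ans = m * 4` → ans = 4
So m = 1

Answer: 1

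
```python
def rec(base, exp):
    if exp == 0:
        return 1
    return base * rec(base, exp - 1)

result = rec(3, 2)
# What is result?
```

rec(3, 2) = 3 * 3 = 9

Answer: 9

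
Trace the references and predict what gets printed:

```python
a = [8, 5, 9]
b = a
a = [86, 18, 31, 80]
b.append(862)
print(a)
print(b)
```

Key concept: rebinding vs mutation: a is rebound to a new list, b still points at the original.
Step by step:
`a = [8, 5, 9]` → a = [8, 5, 9]
`b = a` → b = [8, 5, 9] (same object as a)
`a = [86, 18, 31, 80]` → a = [86, 18, 31, 80]
`b.append(862)` → b = [8, 5, 9, 862]
`print(a)` → prints [86, 18, 31, 80]
`print(b)` → prints [8, 5, 9, 862]

Answer:
[86, 18, 31, 80]
[8, 5, 9, 862]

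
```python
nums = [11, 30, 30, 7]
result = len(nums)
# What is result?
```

Trace:
`nums = [11, 30, 30, 7]` → nums = [11, 30, 30, 7]
`result = len(nums)` → result = 4
So result = 4

Answer: 4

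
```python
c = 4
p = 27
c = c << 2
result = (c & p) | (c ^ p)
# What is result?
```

Trace:
`c = 4` → c = 4
`p = 27` → p = 27
`c = c << 2` → c = 16
`result = (c & p) | (c ^ p)` → result = 27
So result = 27

Answer: 27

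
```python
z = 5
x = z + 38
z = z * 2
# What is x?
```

Trace:
`z = 5` → z = 5
`x = z + 38` → x = 43
`z = z * 2` → z = 10
So x = 43

Answer: 43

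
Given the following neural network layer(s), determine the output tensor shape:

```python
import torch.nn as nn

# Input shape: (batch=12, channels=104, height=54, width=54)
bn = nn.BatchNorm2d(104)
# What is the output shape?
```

Input: (12, 104, 54, 54) -> Output: (12, 104, 54, 54)

Answer: (12, 104, 54, 54)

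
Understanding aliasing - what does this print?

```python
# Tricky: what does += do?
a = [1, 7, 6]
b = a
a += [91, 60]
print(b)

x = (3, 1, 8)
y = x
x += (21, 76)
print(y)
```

Key concept: += behavior differs for mutable vs immutable.
Step by step:
`a = [1, 7, 6]` → a = [1, 7, 6]
`b = a` → b = [1, 7, 6] (same object as a)
`a += [91, 60]` → a = [1, 7, 6, 91, 60] (same object as b); b = [1, 7, 6, 91, 60] (same object as a)
`print(b)` → prints [1, 7, 6, 91, 60]
`x = (3, 1, 8)` → x = (3, 1, 8)
`y = x` → y = (3, 1, 8)
`x += (21, 76)` → x = (3, 1, 8, 21, 76)
`print(y)` → prints (3, 1, 8)

Answer:
[1, 7, 6, 91, 60]
(3, 1, 8)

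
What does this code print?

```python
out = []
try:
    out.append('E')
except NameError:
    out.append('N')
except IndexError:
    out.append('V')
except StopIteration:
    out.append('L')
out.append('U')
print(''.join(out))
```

Execution trace: 'E' (try body, no exception) → 'U' (after the try/except). Output: EU

Answer: EU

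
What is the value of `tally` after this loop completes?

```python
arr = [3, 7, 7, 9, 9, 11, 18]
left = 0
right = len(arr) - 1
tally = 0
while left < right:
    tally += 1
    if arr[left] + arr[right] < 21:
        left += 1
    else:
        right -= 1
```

Steps to find pair summing to 21
`tally` takes the values: 0 → 1 → 2 → 3 → 4 → 5 → 6

Answer: 6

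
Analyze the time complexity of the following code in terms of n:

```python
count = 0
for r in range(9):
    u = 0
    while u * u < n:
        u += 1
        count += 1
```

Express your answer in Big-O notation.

Each loop level contributes: 1 × √n. Multiplying the contributions gives O(√n).

Answer: O(√n)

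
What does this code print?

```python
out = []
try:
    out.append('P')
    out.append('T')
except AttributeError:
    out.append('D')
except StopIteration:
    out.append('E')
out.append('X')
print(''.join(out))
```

Execution trace: 'P' (try body) → 'T' (try body, no exception) → 'X' (after the try/except). Output: PTX

Answer: PTX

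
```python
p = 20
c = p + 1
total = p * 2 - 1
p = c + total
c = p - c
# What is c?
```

Trace:
`p = 20` → p = 20
`c = p + 1` → c = 21
`total = p * 2 - 1` → total = 39
`p = c + total` → p = 60
`c = p - c` → c = 39
So c = 39

Answer: 39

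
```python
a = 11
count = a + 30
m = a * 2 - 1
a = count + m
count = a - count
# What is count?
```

Trace:
`a = 11` → a = 11
`count = a + 30` → count = 41
`m = a * 2 - 1` → m = 21
`a = count + m` → a = 62
`count = a - count` → count = 21
So count = 21

Answer: 21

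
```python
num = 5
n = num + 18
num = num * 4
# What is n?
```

Trace:
`num = 5` → num = 5
`n = num + 18` → n = 23
`num = num * 4` → num = 20
So n = 23

Answer: 23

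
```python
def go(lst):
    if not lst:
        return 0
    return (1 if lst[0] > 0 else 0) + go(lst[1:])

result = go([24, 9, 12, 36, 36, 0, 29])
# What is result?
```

Count of positive elements in [24, 9, 12, 36, 36, 0, 29] = 6

Answer: 6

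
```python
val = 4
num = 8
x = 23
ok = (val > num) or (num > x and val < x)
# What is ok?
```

Trace:
`val = 4` → val = 4
`num = 8` → num = 8
`x = 23` → x = 23
`ok = (val > num) or (num > x and val < x)` → ok = False
So ok = False

Answer: False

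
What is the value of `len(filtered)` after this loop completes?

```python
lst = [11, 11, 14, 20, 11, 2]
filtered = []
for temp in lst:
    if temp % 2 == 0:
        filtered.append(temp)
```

Count even numbers in [11, 11, 14, 20, 11, 2]
`filtered` takes the values: [] → [14] → [14, 20] → [14, 20, 2]
So `len(filtered)` = 3

Answer: 3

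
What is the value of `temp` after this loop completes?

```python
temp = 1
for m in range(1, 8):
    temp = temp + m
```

Start at 1, add 1 through 7
`temp` takes the values: 1 → 2 → 4 → 7 → 11 → 16 → 22 → 29

Answer: 29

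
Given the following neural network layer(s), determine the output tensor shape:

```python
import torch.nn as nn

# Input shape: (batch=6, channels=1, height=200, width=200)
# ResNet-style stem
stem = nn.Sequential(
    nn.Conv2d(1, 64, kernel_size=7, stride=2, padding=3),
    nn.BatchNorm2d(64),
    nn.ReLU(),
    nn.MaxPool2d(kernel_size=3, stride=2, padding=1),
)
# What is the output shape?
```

Input: (6, 1, 200, 200) -> after Conv2d 7x7 stride=2: (6, 64, 100, 100) -> Output: (6, 64, 50, 50)

Answer: (6, 64, 50, 50)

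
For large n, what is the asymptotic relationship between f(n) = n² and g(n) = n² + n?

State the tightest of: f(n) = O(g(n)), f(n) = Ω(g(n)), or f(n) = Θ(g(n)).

n² vs n² + n: f(n) = Θ(g(n)) — they are asymptotically equivalent (lower-order n term is dominated).

Answer: f(n) = Θ(g(n)) — they are asymptotically equivalent (lower-order n term is dominated).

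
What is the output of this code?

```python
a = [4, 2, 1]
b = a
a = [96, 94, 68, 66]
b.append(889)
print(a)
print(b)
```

Key concept: rebinding vs mutation: a is rebound to a new list, b still points at the original.
Step by step:
`a = [4, 2, 1]` → a = [4, 2, 1]
`b = a` → b = [4, 2, 1] (same object as a)
`a = [96, 94, 68, 66]` → a = [96, 94, 68, 66]
`b.append(889)` → b = [4, 2, 1, 889]
`print(a)` → prints [96, 94, 68, 66]
`print(b)` → prints [4, 2, 1, 889]

Answer:
[96, 94, 68, 66]
[4, 2, 1, 889]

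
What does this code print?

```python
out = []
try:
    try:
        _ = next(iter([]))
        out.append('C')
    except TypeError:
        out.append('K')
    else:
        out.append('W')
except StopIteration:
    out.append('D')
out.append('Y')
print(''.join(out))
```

Execution trace: 'D' (outer except StopIteration) → 'Y' (after the try/except). Output: DY

Answer: DY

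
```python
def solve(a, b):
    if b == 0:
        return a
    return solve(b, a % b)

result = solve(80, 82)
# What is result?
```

solve(80, 82) -> solve(82, 80) -> solve(80, 2) -> solve(2, 0) -> 2

Answer: 2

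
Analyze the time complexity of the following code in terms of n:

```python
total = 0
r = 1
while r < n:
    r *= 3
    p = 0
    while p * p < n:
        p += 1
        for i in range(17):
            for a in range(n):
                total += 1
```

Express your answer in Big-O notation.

Each loop level contributes: log n × √n × 1 × n. Multiplying the contributions gives O(n√n log n).

Answer: O(n√n log n)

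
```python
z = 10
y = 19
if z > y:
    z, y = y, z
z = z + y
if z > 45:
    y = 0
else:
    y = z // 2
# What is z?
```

Trace:
`z = 10` → z = 10
`y = 19` → y = 19
`if z > y: ...` → z > y is False → no variable changes
`z = z + y` → z = 29
`if z > 45: ...` → z > 45 is False, take else branch → y = 14
So z = 29

Answer: 29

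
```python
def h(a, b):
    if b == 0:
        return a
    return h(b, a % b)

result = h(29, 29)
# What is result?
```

h(29, 29) -> h(29, 0) -> 29

Answer: 29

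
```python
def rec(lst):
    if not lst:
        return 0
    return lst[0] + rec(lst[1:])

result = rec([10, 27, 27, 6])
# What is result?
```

10 + 27 + 27 + 6 + 0 = 70

Answer: 70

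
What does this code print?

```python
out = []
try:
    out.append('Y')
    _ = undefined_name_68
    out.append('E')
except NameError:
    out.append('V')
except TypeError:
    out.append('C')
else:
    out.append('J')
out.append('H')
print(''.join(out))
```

Execution trace: 'Y' (try body) → 'V' (except NameError) → 'H' (after the try/except). Output: YVH

Answer: YVH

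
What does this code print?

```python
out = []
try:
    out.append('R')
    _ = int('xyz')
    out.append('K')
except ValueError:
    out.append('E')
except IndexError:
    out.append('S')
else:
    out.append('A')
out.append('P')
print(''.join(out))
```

Execution trace: 'R' (try body) → 'E' (except ValueError) → 'P' (after the try/except). Output: REP

Answer: REP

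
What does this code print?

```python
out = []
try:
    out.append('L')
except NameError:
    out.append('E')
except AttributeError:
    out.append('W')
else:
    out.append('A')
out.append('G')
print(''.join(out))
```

Execution trace: 'L' (try body, no exception) → 'A' (else) → 'G' (after the try/except). Output: LAG

Answer: LAG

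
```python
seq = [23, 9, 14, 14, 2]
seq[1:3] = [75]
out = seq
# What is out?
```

Trace:
`seq = [23, 9, 14, 14, 2]` → seq = [23, 9, 14, 14, 2]
`seq[1:3] = [75]` → seq = [23, 75, 14, 2]
`out = seq` → out = [23, 75, 14, 2]
So out = [23, 75, 14, 2]

Answer: [23, 75, 14, 2]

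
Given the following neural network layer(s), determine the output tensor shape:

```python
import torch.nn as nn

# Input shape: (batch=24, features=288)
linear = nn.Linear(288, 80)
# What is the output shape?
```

Input: (24, 288) -> Output: (24, 80)

Answer: (24, 80)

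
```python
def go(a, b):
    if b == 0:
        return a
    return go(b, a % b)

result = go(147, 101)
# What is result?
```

go(147, 101) -> go(101, 46) -> go(46, 9) -> go(9, 1) -> go(1, 0) -> 1

Answer: 1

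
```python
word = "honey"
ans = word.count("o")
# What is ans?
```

Trace:
`word = "honey"` → word = 'honey'
`ans = word.count("o")` → ans = 1
So ans = 1

Answer: 1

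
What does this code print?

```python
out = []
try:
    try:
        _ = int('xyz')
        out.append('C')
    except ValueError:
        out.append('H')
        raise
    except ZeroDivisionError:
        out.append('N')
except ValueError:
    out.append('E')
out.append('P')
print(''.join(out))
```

Execution trace: 'H' (inner except ValueError) → 'E' (outer except ValueError) → 'P' (after the try/except). Output: HEP

Answer: HEP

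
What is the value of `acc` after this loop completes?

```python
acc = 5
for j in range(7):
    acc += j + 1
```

Start at 5, add 1 to 7 = 33
`acc` takes the values: 5 → 6 → 8 → 11 → 15 → 20 → 26 → 33

Answer: 33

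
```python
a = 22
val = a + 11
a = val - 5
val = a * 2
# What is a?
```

Trace:
`a = 22` → a = 22
`val = a + 11` → val = 33
`a = val - 5` → a = 28
`val = a * 2` → val = 56
So a = 28

Answer: 28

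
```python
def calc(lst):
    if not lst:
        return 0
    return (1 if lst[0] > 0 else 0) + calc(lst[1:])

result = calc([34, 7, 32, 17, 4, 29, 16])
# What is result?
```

Count of positive elements in [34, 7, 32, 17, 4, 29, 16] = 7

Answer: 7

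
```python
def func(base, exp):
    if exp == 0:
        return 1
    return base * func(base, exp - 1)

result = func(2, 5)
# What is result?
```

func(2, 5) = 2 * 2 * 2 * 2 * 2 = 32

Answer: 32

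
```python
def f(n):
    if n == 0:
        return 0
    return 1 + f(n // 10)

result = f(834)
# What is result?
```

Count of digits of 834: 3

Answer: 3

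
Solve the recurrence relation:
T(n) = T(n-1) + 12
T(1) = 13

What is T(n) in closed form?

Unrolling: T(n) = T(1) + 12·(n-1) = 13 + 12(n-1) = 12n + 1.

Answer: T(n) = 12n + 1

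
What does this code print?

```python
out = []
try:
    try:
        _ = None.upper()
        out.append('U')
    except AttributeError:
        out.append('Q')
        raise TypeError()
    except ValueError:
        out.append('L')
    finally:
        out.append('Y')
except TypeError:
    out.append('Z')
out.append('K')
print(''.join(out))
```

Execution trace: 'Q' (inner except AttributeError) → 'Y' (inner finally) → 'Z' (outer except TypeError) → 'K' (after the try/except). Output: QYZK

Answer: QYZK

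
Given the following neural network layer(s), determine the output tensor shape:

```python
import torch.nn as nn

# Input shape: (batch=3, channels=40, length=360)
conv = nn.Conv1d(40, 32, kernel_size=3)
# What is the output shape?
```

Input: (3, 40, 360) -> Output: (3, 32, 358)

Answer: (3, 32, 358)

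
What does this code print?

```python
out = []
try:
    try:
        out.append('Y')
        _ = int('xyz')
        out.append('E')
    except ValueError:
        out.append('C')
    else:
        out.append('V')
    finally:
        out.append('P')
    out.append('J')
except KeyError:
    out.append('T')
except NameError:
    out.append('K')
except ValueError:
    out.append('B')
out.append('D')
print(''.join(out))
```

Execution trace: 'Y' (inner try body) → 'C' (inner except ValueError) → 'P' (inner finally) → 'J' (try body, no exception) → 'D' (after the try/except). Output: YCPJD

Answer: YCPJD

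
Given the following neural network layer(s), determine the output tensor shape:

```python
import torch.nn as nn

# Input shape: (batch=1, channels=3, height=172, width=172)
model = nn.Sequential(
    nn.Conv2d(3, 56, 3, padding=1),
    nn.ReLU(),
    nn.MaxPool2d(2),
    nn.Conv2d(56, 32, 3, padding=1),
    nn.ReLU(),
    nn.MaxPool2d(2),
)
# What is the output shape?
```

Input: (1, 3, 172, 172) -> after first Conv2d: (1, 56, 172, 172) -> after first MaxPool2d: (1, 56, 86, 86) -> after second Conv2d: (1, 32, 86, 86) -> Output: (1, 32, 43, 43)

Answer: (1, 32, 43, 43)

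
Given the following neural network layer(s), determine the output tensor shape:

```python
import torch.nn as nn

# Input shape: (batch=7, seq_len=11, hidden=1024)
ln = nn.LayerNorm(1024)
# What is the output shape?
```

Input: (7, 11, 1024) -> Output: (7, 11, 1024)

Answer: (7, 11, 1024)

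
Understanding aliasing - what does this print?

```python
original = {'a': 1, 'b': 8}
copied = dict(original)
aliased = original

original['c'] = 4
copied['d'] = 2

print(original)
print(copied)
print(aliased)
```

Key concept: dict() creates copy, assignment creates alias.
Step by step:
`original = {'a': 1, 'b': 8}` → original = {'a': 1, 'b': 8}
`copied = dict(original)` → copied = {'a': 1, 'b': 8}
`aliased = original` → aliased = {'a': 1, 'b': 8} (same object as original)
`original['c'] = 4` → original = {'a': 1, 'b': 8, 'c': 4} (same object as aliased); aliased = {'a': 1, 'b': 8, 'c': 4} (same object as original)
`copied['d'] = 2` → copied = {'a': 1, 'b': 8, 'd': 2}
`print(original)` → prints {'a': 1, 'b': 8, 'c': 4}
`print(copied)` → prints {'a': 1, 'b': 8, 'd': 2}
`print(aliased)` → prints {'a': 1, 'b': 8, 'c': 4}

Answer:
{'a': 1, 'b': 8, 'c': 4}
{'a': 1, 'b': 8, 'd': 2}
{'a': 1, 'b': 8, 'c': 4}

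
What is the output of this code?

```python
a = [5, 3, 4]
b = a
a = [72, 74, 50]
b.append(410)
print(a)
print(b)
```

Key concept: rebinding vs mutation: a is rebound to a new list, b still points at the original.
Step by step:
`a = [5, 3, 4]` → a = [5, 3, 4]
`b = a` → b = [5, 3, 4] (same object as a)
`a = [72, 74, 50]` → a = [72, 74, 50]
`b.append(410)` → b = [5, 3, 4, 410]
`print(a)` → prints [72, 74, 50]
`print(b)` → prints [5, 3, 4, 410]

Answer:
[72, 74, 50]
[5, 3, 4, 410]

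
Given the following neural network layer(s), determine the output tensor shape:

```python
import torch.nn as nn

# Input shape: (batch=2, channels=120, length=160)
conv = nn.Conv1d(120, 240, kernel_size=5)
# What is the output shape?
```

Input: (2, 120, 160) -> Output: (2, 240, 156)

Answer: (2, 240, 156)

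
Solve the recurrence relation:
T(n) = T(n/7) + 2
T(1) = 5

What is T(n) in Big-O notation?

Each step divides n by 7 and adds 2. After log_7(n) steps we reach T(1)=5. So T(n) = 2·log_7(n) + 5 = O(log n).

Answer: O(log n)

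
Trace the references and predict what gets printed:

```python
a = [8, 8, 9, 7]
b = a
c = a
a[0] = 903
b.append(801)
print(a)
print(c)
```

Key concept: multiple aliases.
Step by step:
`a = [8, 8, 9, 7]` → a = [8, 8, 9, 7]
`b = a` → b = [8, 8, 9, 7] (same object as a)
`c = a` → c = [8, 8, 9, 7] (same object as a, b)
`a[0] = 903` → a = [903, 8, 9, 7] (same object as b, c); b = [903, 8, 9, 7] (same object as a, c); c = [903, 8, 9, 7] (same object as a, b)
`b.append(801)` → a = [903, 8, 9, 7, 801] (same object as b, c); b = [903, 8, 9, 7, 801] (same object as a, c); c = [903, 8, 9, 7, 801] (same object as a, b)
`print(a)` → prints [903, 8, 9, 7, 801]
`print(c)` → prints [903, 8, 9, 7, 801]

Answer:
[903, 8, 9, 7, 801]
[903, 8, 9, 7, 801]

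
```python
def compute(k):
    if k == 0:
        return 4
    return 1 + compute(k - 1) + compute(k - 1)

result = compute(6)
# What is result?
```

compute(k) = 1 + 2·compute(k-1), compute(0)=4. Closed form: (4+1)·2^6 - 1 = 319.

Answer: 319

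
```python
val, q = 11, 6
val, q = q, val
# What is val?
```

Trace:
`val, q = 11, 6` → val = 11; q = 6
`val, q = q, val` → val = 6; q = 11
So val = 6

Answer: 6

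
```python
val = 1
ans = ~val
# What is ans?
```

Trace:
`val = 1` → val = 1
`ans = ~val` → ans = -2
So ans = -2

Answer: -2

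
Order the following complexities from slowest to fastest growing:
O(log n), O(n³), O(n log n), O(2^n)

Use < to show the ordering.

Ordered by growth rate: O(log n) < O(n log n) < O(n³) < O(2^n)

Answer: O(log n) < O(n log n) < O(n³) < O(2^n)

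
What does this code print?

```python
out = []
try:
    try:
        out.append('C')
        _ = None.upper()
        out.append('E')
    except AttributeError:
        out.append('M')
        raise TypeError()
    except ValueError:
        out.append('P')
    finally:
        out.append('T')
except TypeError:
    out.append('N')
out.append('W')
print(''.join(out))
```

Execution trace: 'C' (inner try body) → 'M' (inner except AttributeError) → 'T' (inner finally) → 'N' (outer except TypeError) → 'W' (after the try/except). Output: CMTNW

Answer: CMTNW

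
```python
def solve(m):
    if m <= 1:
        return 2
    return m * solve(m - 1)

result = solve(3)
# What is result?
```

solve(3) = 3 * 2 * 2 = 12

Answer: 12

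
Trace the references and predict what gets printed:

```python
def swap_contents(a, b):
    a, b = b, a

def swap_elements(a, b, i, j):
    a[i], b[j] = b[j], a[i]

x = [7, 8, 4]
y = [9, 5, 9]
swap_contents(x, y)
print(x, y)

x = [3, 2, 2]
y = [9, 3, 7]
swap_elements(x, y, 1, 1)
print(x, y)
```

Key concept: parameter rebinding vs mutation.
Step by step:
`x = [7, 8, 4]` → x = [7, 8, 4]
`y = [9, 5, 9]` → y = [9, 5, 9]
`swap_contents(x, y)` → no visible change to tracked variables
`print(x, y)` → prints [7, 8, 4] [9, 5, 9]
`x = [3, 2, 2]` → x = [3, 2, 2]
`y = [9, 3, 7]` → y = [9, 3, 7]
`swap_elements(x, y, 1, 1)` → x = [3, 3, 2]; y = [9, 2, 7]
`print(x, y)` → prints [3, 3, 2] [9, 2, 7]

Answer:
[7, 8, 4] [9, 5, 9]
[3, 3, 2] [9, 2, 7]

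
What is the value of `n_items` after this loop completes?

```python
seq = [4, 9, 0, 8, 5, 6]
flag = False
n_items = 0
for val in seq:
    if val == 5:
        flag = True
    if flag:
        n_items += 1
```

Count elements after first 5 in [4, 9, 0, 8, 5, 6]
`n_items` takes the values: 0 → 1 → 2

Answer: 2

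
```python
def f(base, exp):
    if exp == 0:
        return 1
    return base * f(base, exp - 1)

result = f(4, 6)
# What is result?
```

f(4, 6) = 4 * 4 * 4 * 4 * 4 * 4 = 4096

Answer: 4096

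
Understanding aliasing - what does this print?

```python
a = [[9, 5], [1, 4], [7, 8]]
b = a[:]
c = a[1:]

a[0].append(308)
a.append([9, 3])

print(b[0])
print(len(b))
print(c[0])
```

Key concept: slice with nested mutation.
Step by step:
`a = [[9, 5], [1, 4], [7, 8]]` → a = [[9, 5], [1, 4], [7, 8]]
`b = a[:]` → b = [[9, 5], [1, 4], [7, 8]]
`c = a[1:]` → c = [[1, 4], [7, 8]]
`a[0].append(308)` → a = [[9, 5, 308], [1, 4], [7, 8]]; b = [[9, 5, 308], [1, 4], [7, 8]]
`a.append([9, 3])` → a = [[9, 5, 308], [1, 4], [7, 8], [9, 3]]
`print(b[0])` → prints [9, 5, 308]
`print(len(b))` → prints 3
`print(c[0])` → prints [1, 4]

Answer:
[9, 5, 308]
3
[1, 4]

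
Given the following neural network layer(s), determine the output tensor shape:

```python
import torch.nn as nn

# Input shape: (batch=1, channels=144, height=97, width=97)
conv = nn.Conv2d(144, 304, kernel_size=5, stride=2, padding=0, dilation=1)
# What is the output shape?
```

Input: (1, 144, 97, 97) -> Output: (1, 304, 47, 47)

Answer: (1, 304, 47, 47)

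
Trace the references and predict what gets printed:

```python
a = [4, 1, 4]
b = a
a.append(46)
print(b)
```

Key concept: basic list aliasing.
Step by step:
`a = [4, 1, 4]` → a = [4, 1, 4]
`b = a` → b = [4, 1, 4] (same object as a)
`a.append(46)` → a = [4, 1, 4, 46] (same object as b); b = [4, 1, 4, 46] (same object as a)
`print(b)` → prints [4, 1, 4, 46]

Answer: [4, 1, 4, 46]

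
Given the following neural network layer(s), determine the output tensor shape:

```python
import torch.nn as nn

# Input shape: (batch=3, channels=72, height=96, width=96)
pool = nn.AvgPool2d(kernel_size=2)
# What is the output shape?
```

Input: (3, 72, 96, 96) -> Output: (3, 72, 48, 48)

Answer: (3, 72, 48, 48)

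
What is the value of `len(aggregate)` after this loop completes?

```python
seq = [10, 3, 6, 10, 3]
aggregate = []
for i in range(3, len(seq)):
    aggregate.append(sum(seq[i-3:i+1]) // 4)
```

Number of 4-element averages
`aggregate` takes the values: [] → [7] → [7, 5]
So `len(aggregate)` = 2

Answer: 2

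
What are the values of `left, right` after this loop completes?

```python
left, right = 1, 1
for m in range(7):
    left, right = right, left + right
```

Fibonacci: after 7 iterations
`left, right` takes the values: (1, 1) → (1, 2) → (2, 3) → (3, 5) → (5, 8) → (8, 13) → (13, 21) → (21, 34)

Answer: 21, 34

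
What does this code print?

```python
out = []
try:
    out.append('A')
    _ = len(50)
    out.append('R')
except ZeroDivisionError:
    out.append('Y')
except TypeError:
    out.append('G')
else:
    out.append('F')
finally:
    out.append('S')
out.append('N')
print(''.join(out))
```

Execution trace: 'A' (try body) → 'G' (except TypeError) → 'S' (finally) → 'N' (after the try/except). Output: AGSN

Answer: AGSN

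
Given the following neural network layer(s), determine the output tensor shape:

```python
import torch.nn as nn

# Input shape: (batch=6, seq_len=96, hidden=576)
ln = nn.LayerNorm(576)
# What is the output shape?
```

Input: (6, 96, 576) -> Output: (6, 96, 576)

Answer: (6, 96, 576)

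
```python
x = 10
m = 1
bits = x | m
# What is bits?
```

Trace:
`x = 10` → x = 10
`m = 1` → m = 1
`bits = x | m` → bits = 11
So bits = 11

Answer: 11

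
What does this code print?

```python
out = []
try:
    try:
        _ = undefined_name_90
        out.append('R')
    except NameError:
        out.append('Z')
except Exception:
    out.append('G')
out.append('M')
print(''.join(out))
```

Execution trace: 'Z' (inner except NameError) → 'M' (after the try/except). Output: ZM

Answer: ZM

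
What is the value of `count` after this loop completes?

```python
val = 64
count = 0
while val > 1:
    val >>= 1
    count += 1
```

Count right shifts until 1
`count` takes the values: 0 → 1 → 2 → 3 → 4 → 5 → 6

Answer: 6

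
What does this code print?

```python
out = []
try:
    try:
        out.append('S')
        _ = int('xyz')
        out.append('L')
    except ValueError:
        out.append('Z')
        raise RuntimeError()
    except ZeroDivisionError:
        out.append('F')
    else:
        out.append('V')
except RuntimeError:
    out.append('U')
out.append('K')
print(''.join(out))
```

Execution trace: 'S' (inner try body) → 'Z' (inner except ValueError) → 'U' (outer except RuntimeError) → 'K' (after the try/except). Output: SZUK

Answer: SZUK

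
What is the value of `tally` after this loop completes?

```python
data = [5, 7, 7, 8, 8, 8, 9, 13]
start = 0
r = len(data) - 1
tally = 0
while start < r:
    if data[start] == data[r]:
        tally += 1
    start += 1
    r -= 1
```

Count matching pairs from ends
`tally` takes the values: 0 → 1

Answer: 1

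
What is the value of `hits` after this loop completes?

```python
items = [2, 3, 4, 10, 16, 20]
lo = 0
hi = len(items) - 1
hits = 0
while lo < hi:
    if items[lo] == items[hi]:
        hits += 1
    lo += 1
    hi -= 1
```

Count matching pairs from ends
`hits` takes the values: 0

Answer: 0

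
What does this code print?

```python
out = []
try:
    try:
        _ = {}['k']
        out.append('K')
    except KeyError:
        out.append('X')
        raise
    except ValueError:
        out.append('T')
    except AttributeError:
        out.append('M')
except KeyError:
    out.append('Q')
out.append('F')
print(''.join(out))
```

Execution trace: 'X' (inner except KeyError) → 'Q' (outer except KeyError) → 'F' (after the try/except). Output: XQF

Answer: XQF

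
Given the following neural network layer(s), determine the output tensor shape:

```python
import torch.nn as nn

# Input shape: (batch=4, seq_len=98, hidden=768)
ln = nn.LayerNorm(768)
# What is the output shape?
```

Input: (4, 98, 768) -> Output: (4, 98, 768)

Answer: (4, 98, 768)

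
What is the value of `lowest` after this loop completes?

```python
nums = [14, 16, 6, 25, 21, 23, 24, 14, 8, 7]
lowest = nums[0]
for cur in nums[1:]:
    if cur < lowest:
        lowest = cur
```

Minimum of [14, 16, 6, 25, 21, 23, 24, 14, 8, 7]
`lowest` takes the values: 14 → 6

Answer: 6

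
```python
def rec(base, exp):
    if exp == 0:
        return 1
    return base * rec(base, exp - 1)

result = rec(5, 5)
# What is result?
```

rec(5, 5) = 5 * 5 * 5 * 5 * 5 = 3125

Answer: 3125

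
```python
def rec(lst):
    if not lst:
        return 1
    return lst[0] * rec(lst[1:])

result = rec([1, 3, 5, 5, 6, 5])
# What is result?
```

Product over [1, 3, 5, 5, 6, 5] = 1 * 3 * 5 * 5 * 6 * 5 = 2250

Answer: 2250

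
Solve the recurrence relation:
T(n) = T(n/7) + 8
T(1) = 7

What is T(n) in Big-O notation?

Each step divides n by 7 and adds 8. After log_7(n) steps we reach T(1)=7. So T(n) = 8·log_7(n) + 7 = O(log n).

Answer: O(log n)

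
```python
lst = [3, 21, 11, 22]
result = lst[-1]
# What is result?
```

Trace:
`lst = [3, 21, 11, 22]` → lst = [3, 21, 11, 22]
`result = lst[-1]` → result = 22
So result = 22

Answer: 22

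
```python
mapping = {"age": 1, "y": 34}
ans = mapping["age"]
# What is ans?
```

Trace:
`mapping = {"age": 1, "y": 34}` → mapping = {'age': 1, 'y': 34}
`ans = mapping["age"]` → ans = 1
So ans = 1

Answer: 1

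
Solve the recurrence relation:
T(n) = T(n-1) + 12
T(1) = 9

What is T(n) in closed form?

Unrolling: T(n) = T(1) + 12·(n-1) = 9 + 12(n-1) = 12n - 3.

Answer: T(n) = 12n - 3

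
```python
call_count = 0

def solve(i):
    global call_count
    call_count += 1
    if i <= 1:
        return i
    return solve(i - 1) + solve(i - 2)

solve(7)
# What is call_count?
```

Calls(i) = 1 + Calls(i-1) + Calls(i-2); Calls(0)=Calls(1)=1. For i=7 this gives 41.

Answer: 41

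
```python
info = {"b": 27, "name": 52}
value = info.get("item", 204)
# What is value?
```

Trace:
`info = {"b": 27, "name": 52}` → info = {'b': 27, 'name': 52}
`value = info.get("item", 204)` → value = 204
So value = 204

Answer: 204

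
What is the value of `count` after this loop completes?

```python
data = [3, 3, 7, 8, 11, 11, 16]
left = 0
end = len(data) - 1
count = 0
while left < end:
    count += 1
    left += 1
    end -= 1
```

Iterations until pointers meet (list length 7)
`count` takes the values: 0 → 1 → 2 → 3

Answer: 3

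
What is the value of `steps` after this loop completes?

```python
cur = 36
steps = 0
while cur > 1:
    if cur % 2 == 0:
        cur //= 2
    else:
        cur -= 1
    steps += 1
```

Steps to reduce 36 to 1
`steps` takes the values: 0 → 1 → 2 → 3 → 4 → 5 → 6

Answer: 6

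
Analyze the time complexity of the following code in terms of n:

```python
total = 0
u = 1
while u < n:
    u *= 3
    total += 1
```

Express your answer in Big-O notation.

Each loop level contributes: log n. Multiplying the contributions gives O(log n).

Answer: O(log n)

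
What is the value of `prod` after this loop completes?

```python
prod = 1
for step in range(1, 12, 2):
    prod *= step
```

Product of 1, 3, 5, ... up to 11
`prod` takes the values: 1 → 3 → 15 → 105 → 945 → 10395

Answer: 10395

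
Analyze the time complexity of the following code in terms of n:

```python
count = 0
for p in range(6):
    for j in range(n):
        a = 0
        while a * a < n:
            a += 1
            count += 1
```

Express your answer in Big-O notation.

Each loop level contributes: 1 × n × √n. Multiplying the contributions gives O(n√n).

Answer: O(n√n)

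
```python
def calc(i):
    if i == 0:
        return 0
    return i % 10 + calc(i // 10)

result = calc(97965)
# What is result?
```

Sum of digits of 97965: 5 + 6 + 9 + 7 + 9 = 36

Answer: 36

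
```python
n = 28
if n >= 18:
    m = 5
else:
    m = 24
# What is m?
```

Trace:
`n = 28` → n = 28
`if n >= 18: ...` → n >= 18 is True → m = 5
So m = 5

Answer: 5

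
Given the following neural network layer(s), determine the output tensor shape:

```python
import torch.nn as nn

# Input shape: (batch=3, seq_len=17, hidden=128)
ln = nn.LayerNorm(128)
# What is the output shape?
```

Input: (3, 17, 128) -> Output: (3, 17, 128)

Answer: (3, 17, 128)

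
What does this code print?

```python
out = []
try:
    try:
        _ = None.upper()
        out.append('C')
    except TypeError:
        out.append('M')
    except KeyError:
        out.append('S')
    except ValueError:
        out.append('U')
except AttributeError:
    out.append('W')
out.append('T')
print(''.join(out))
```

Execution trace: 'W' (outer except AttributeError) → 'T' (after the try/except). Output: WT

Answer: WT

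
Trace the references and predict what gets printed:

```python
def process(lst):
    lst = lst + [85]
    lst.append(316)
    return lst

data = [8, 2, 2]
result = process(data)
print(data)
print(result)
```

Key concept: rebinding parameter vs mutation.
Step by step:
`data = [8, 2, 2]` → data = [8, 2, 2]
`result = process(data)` → result = [8, 2, 2, 85, 316]
`print(data)` → prints [8, 2, 2]
`print(result)` → prints [8, 2, 2, 85, 316]

Answer:
[8, 2, 2]
[8, 2, 2, 85, 316]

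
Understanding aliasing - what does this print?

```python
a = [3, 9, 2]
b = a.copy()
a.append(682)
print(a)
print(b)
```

Key concept: list.copy() creates independent copy.
Step by step:
`a = [3, 9, 2]` → a = [3, 9, 2]
`b = a.copy()` → b = [3, 9, 2]
`a.append(682)` → a = [3, 9, 2, 682]
`print(a)` → prints [3, 9, 2, 682]
`print(b)` → prints [3, 9, 2]

Answer:
[3, 9, 2, 682]
[3, 9, 2]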